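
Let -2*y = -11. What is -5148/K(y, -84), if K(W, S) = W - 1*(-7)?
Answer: -10296/25 ≈ -411.84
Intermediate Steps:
y = 11/2 (y = -½*(-11) = 11/2 ≈ 5.5000)
K(W, S) = 7 + W (K(W, S) = W + 7 = 7 + W)
-5148/K(y, -84) = -5148/(7 + 11/2) = -5148/25/2 = -5148*2/25 = -10296/25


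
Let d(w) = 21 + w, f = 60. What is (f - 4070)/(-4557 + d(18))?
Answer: 2005/2259 ≈ 0.88756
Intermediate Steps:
(f - 4070)/(-4557 + d(18)) = (60 - 4070)/(-4557 + (21 + 18)) = -4010/(-4557 + 39) = -4010/(-4518) = -4010*(-1/4518) = 2005/2259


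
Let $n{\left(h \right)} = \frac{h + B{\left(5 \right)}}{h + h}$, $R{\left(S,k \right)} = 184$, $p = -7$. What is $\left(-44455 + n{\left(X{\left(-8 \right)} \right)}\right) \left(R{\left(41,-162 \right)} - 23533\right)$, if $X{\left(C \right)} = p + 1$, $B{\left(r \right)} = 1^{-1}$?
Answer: $\frac{4151880265}{4} \approx 1.038 \cdot 10^{9}$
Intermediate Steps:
$B{\left(r \right)} = 1$
$X{\left(C \right)} = -6$ ($X{\left(C \right)} = -7 + 1 = -6$)
$n{\left(h \right)} = \frac{1 + h}{2 h}$ ($n{\left(h \right)} = \frac{h + 1}{h + h} = \frac{1 + h}{2 h}$)
$\left(-44455 + n{\left(X{\left(-8 \right)} \right)}\right) \left(R{\left(41,-162 \right)} - 23533\right) = \left(-44455 + \frac{1 - 6}{2 \left(-6\right)}\right) \left(184 - 23533\right) = \left(-44455 + \frac{1}{2} \left(- \frac{1}{6}\right) \left(-5\right)\right) \left(-23349\right) = \left(-44455 + \frac{5}{12}\right) \left(-23349\right) = \left(- \frac{533455}{12}\right) \left(-23349\right) = \frac{4151880265}{4}$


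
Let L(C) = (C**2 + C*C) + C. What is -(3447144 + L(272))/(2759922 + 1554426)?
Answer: -898846/1078587 ≈ -0.83335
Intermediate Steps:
L(C) = C + 2*C**2 (L(C) = (C**2 + C**2) + C = 2*C**2 + C = C + 2*C**2)
-(3447144 + L(272))/(2759922 + 1554426) = -(3447144 + 272*(1 + 2*272))/(2759922 + 1554426) = -(3447144 + 272*(1 + 544))/4314348 = -(3447144 + 272*545)/4314348 = -(3447144 + 148240)/4314348 = -3595384/4314348 = -1*898846/1078587 = -898846/1078587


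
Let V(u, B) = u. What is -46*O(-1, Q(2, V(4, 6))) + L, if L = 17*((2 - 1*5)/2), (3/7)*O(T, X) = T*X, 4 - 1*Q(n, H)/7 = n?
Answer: 8863/6 ≈ 1477.2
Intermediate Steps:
Q(n, H) = 28 - 7*n
O(T, X) = 7*T*X/3 (O(T, X) = 7*(T*X)/3 = 7*T*X/3)
L = -51/2 (L = 17*((2 - 5)*(1/2)) = 17*(-3*1/2) = 17*(-3/2) = -51/2 ≈ -25.500)
-46*O(-1, Q(2, V(4, 6))) + L = -322*(-1)*(28 - 7*2)/3 - 51/2 = -322*(-1)*(28 - 14)/3 - 51/2 = -322*(-1)*14/3 - 51/2 = -46*(-98/3) - 51/2 = 4508/3 - 51/2 = 8863/6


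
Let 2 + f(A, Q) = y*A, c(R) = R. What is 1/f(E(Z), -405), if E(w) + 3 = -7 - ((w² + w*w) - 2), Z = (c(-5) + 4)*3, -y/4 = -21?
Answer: -1/2186 ≈ -0.00045746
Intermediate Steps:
y = 84 (y = -4*(-21) = 84)
Z = -3 (Z = (-5 + 4)*3 = -1*3 = -3)
E(w) = -8 - 2*w² (E(w) = -3 + (-7 - ((w² + w*w) - 2)) = -3 + (-7 - ((w² + w²) - 2)) = -3 + (-7 - (2*w² - 2)) = -3 + (-7 - (-2 + 2*w²)) = -3 + (-7 + (2 - 2*w²)) = -3 + (-5 - 2*w²) = -8 - 2*w²)
f(A, Q) = -2 + 84*A
1/f(E(Z), -405) = 1/(-2 + 84*(-8 - 2*(-3)²)) = 1/(-2 + 84*(-8 - 2*9)) = 1/(-2 + 84*(-8 - 18)) = 1/(-2 + 84*(-26)) = 1/(-2 - 2184) = 1/(-2186) = -1/2186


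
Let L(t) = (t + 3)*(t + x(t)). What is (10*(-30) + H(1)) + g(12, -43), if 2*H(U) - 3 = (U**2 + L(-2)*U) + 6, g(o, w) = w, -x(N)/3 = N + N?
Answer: -333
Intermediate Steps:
x(N) = -6*N (x(N) = -3*(N + N) = -6*N)
L(t) = -5*t*(3 + t) (L(t) = (t + 3)*(t - 6*t) = (3 + t)*(-5*t) = -5*t*(3 + t))
H(U) = 9/2 + U**2/2 + 5*U (H(U) = 3/2 + ((U**2 + (5*(-2)*(-3 - 1*(-2)))*U) + 6)/2 = 3/2 + ((U**2 + (5*(-2)*(-3 + 2))*U) + 6)/2 = 3/2 + ((U**2 + (5*(-2)*(-1))*U) + 6)/2 = 3/2 + ((U**2 + 10*U) + 6)/2 = 3/2 + (6 + U**2 + 10*U)/2 = 3/2 + (3 + U**2/2 + 5*U) = 9/2 + U**2/2 + 5*U)
(10*(-30) + H(1)) + g(12, -43) = (10*(-30) + (9/2 + (1/2)*1**2 + 5*1)) - 43 = (-300 + (9/2 + (1/2)*1 + 5)) - 43 = (-300 + (9/2 + 1/2 + 5)) - 43 = (-300 + 10) - 43 = -290 - 43 = -333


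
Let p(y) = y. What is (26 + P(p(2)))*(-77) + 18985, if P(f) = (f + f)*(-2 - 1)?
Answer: 17907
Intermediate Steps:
P(f) = -6*f (P(f) = (2*f)*(-3) = -6*f)
(26 + P(p(2)))*(-77) + 18985 = (26 - 6*2)*(-77) + 18985 = (26 - 12)*(-77) + 18985 = 14*(-77) + 18985 = -1078 + 18985 = 17907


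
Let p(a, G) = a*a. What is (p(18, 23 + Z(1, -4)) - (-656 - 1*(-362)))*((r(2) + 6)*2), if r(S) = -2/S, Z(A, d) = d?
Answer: 6180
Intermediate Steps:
p(a, G) = a²
(p(18, 23 + Z(1, -4)) - (-656 - 1*(-362)))*((r(2) + 6)*2) = (18² - (-656 - 1*(-362)))*((-2/2 + 6)*2) = (324 - (-656 + 362))*((-2*½ + 6)*2) = (324 - 1*(-294))*((-1 + 6)*2) = (324 + 294)*(5*2) = 618*10 = 6180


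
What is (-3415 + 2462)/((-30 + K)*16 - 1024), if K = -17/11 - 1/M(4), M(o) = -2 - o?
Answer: 31449/50360 ≈ 0.62448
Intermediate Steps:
K = -91/66 (K = -17/11 - 1/(-2 - 1*4) = -17*1/11 - 1/(-2 - 4) = -17/11 - 1/(-6) = -17/11 - 1*(-⅙) = -17/11 + ⅙ = -91/66 ≈ -1.3788)
(-3415 + 2462)/((-30 + K)*16 - 1024) = (-3415 + 2462)/((-30 - 91/66)*16 - 1024) = -953/(-2071/66*16 - 1024) = -953/(-16568/33 - 1024) = -953/(-50360/33) = -953*(-33/50360) = 31449/50360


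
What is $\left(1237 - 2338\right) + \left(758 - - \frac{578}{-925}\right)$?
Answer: $- \frac{317853}{925} \approx -343.63$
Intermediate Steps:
$\left(1237 - 2338\right) + \left(758 - - \frac{578}{-925}\right) = -1101 + \left(758 - \left(-578\right) \left(- \frac{1}{925}\right)\right) = -1101 + \left(758 - \frac{578}{925}\right) = -1101 + \frac{700572}{925} = - \frac{317853}{925}$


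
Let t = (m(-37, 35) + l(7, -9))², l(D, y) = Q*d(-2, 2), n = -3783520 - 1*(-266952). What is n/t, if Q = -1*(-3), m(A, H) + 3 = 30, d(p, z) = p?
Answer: -3516568/441 ≈ -7974.1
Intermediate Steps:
n = -3516568 (n = -3783520 + 266952 = -3516568)
m(A, H) = 27 (m(A, H) = -3 + 30 = 27)
Q = 3
l(D, y) = -6 (l(D, y) = 3*(-2) = -6)
t = 441 (t = (27 - 6)² = 21² = 441)
n/t = -3516568/441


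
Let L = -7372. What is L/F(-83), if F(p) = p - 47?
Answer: 3686/65 ≈ 56.708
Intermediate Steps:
F(p) = -47 + p
L/F(-83) = -7372/(-47 - 83) = -7372/(-130) = -7372*(-1/130) = 3686/65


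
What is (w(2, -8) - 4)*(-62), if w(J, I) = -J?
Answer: 372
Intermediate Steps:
(w(2, -8) - 4)*(-62) = (-1*2 - 4)*(-62) = (-2 - 4)*(-62) = -6*(-62) = 372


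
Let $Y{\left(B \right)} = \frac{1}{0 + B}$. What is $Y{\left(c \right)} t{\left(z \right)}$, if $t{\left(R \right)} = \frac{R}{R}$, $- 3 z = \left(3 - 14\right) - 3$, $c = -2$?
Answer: $- \frac{1}{2} \approx -0.5$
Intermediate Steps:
$Y{\left(B \right)} = \frac{1}{B}$
$z = \frac{14}{3}$ ($z = - \frac{\left(3 - 14\right) - 3}{3} = - \frac{-11 - 3}{3} = \left(- \frac{1}{3}\right) \left(-14\right) = \frac{14}{3} \approx 4.6667$)
$t{\left(R \right)} = 1$
$Y{\left(c \right)} t{\left(z \right)} = \frac{1}{-2} \cdot 1 = \left(- \frac{1}{2}\right) 1 = - \frac{1}{2}$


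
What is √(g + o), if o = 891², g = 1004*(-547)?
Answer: √244693 ≈ 494.66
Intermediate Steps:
g = -549188
o = 793881
√(g + o) = √(-549188 + 793881) = √244693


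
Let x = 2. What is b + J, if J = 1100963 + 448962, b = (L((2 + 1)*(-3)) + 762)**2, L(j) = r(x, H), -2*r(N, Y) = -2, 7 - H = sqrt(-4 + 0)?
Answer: 2132094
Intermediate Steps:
H = 7 - 2*I (H = 7 - sqrt(-4 + 0) = 7 - sqrt(-4) = 7 - 2*I ≈ 7.0 - 2.0*I)
r(N, Y) = 1 (r(N, Y) = -1/2*(-2) = 1)
L(j) = 1
b = 582169 (b = (1 + 762)**2 = 763**2 = 582169)
J = 1549925
b + J = 582169 + 1549925 = 2132094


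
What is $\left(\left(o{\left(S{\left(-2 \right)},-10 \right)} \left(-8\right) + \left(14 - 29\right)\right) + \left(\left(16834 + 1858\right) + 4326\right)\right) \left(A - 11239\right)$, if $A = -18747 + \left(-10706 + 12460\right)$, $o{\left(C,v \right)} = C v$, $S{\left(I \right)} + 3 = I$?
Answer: $-638127896$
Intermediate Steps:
$S{\left(I \right)} = -3 + I$
$A = -16993$ ($A = -18747 + 1754 = -16993$)
$\left(\left(o{\left(S{\left(-2 \right)},-10 \right)} \left(-8\right) + \left(14 - 29\right)\right) + \left(\left(16834 + 1858\right) + 4326\right)\right) \left(A - 11239\right) = \left(\left(\left(-3 - 2\right) \left(-10\right) \left(-8\right) + \left(14 - 29\right)\right) + \left(\left(16834 + 1858\right) + 4326\right)\right) \left(-16993 - 11239\right) = \left(\left(\left(-5\right) \left(-10\right) \left(-8\right) - 15\right) + \left(18692 + 4326\right)\right) \left(-28232\right) = \left(\left(50 \left(-8\right) - 15\right) + 23018\right) \left(-28232\right) = \left(\left(-400 - 15\right) + 23018\right) \left(-28232\right) = \left(-415 + 23018\right) \left(-28232\right) = 22603 \left(-28232\right) = -638127896$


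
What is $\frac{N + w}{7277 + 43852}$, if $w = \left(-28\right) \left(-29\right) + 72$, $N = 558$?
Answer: $\frac{1442}{51129} \approx 0.028203$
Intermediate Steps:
$w = 884$ ($w = 812 + 72 = 884$)
$\frac{N + w}{7277 + 43852} = \frac{558 + 884}{7277 + 43852} = \frac{1442}{51129}$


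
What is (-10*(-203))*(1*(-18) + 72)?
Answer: 109620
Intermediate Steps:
(-10*(-203))*(1*(-18) + 72) = 2030*(-18 + 72) = 2030*54 = 109620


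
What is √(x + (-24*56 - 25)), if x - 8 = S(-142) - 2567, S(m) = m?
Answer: I*√4070 ≈ 63.797*I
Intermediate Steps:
x = -2701 (x = 8 + (-142 - 2567) = 8 - 2709 = -2701)
√(x + (-24*56 - 25)) = √(-2701 + (-24*56 - 25)) = √(-2701 + (-1344 - 25)) = √(-2701 - 1369) = √(-4070) = I*√4070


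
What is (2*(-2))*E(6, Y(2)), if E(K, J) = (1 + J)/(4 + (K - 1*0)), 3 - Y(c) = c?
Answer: -⅘ ≈ -0.80000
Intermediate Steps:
Y(c) = 3 - c
E(K, J) = (1 + J)/(4 + K) (E(K, J) = (1 + J)/(4 + (K + 0)) = (1 + J)/(4 + K))
(2*(-2))*E(6, Y(2)) = (2*(-2))*((1 + (3 - 1*2))/(4 + 6)) = -4*(1 + (3 - 2))/10 = -2*(1 + 1)/5 = -2*2/5 = -4*⅕ = -⅘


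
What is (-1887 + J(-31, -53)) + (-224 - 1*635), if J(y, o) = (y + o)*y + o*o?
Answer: 2667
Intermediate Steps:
J(y, o) = o² + y*(o + y) (J(y, o) = (o + y)*y + o² = y*(o + y) + o² = o² + y*(o + y))
(-1887 + J(-31, -53)) + (-224 - 1*635) = (-1887 + ((-53)² + (-31)² - 53*(-31))) + (-224 - 1*635) = (-1887 + (2809 + 961 + 1643)) + (-224 - 635) = (-1887 + 5413) - 859 = 3526 - 859 = 2667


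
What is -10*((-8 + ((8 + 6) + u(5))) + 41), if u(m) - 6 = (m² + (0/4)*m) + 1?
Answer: -790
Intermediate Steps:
u(m) = 7 + m² (u(m) = 6 + ((m² + (0/4)*m) + 1) = 6 + ((m² + (0*(¼))*m) + 1) = 6 + ((m² + 0*m) + 1) = 6 + ((m² + 0) + 1) = 6 + (m² + 1) = 6 + (1 + m²) = 7 + m²)
-10*((-8 + ((8 + 6) + u(5))) + 41) = -10*((-8 + ((8 + 6) + (7 + 5²))) + 41) = -10*((-8 + (14 + (7 + 25))) + 41) = -10*((-8 + (14 + 32)) + 41) = -10*((-8 + 46) + 41) = -10*(38 + 41) = -10*79 = -790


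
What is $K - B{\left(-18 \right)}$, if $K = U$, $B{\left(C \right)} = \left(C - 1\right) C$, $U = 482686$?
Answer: $482344$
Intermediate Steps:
$B{\left(C \right)} = C \left(-1 + C\right)$ ($B{\left(C \right)} = \left(-1 + C\right) C = C \left(-1 + C\right)$)
$K = 482686$
$K - B{\left(-18 \right)} = 482686 - - 18 \left(-1 - 18\right) = 482686 - \left(-18\right) \left(-19\right) = 482686 - 342 = 482344$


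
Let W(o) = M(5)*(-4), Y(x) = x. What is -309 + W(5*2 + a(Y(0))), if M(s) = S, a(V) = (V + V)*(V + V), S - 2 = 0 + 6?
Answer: -341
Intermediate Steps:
S = 8 (S = 2 + (0 + 6) = 2 + 6 = 8)
a(V) = 4*V² (a(V) = (2*V)*(2*V) = 4*V²)
M(s) = 8
W(o) = -32 (W(o) = 8*(-4) = -32)
-309 + W(5*2 + a(Y(0))) = -309 - 32 = -341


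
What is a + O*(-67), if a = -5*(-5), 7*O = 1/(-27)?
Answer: 4792/189 ≈ 25.354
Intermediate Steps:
O = -1/189 (O = (⅐)/(-27) = (⅐)*(-1/27) = -1/189 ≈ -0.0052910)
a = 25
a + O*(-67) = 25 - 1/189*(-67) = 25 + 67/189 = 4792/189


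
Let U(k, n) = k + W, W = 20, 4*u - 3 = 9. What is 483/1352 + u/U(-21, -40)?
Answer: -3573/1352 ≈ -2.6427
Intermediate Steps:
u = 3 (u = ¾ + (¼)*9 = ¾ + 9/4 = 3)
U(k, n) = 20 + k (U(k, n) = k + 20 = 20 + k)
483/1352 + u/U(-21, -40) = 483/1352 + 3/(20 - 21) = 483*(1/1352) + 3/(-1) = 483/1352 + 3*(-1) = 483/1352 - 3 = -3573/1352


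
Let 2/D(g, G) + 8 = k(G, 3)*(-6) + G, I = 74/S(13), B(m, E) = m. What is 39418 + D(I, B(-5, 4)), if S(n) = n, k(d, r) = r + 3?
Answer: 1931480/49 ≈ 39418.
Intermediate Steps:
k(d, r) = 3 + r
I = 74/13 ≈ 5.6923
D(g, G) = 2/(-44 + G) (D(g, G) = 2/(-8 + ((3 + 3)*(-6) + G)) = 2/(-8 + (6*(-6) + G)) = 2/(-8 + (-36 + G)) = 2/(-44 + G))
39418 + D(I, B(-5, 4)) = 39418 + 2/(-44 - 5) = 39418 + 2/(-49) = 39418 + 2*(-1/49) = 39418 - 2/49 = 1931480/49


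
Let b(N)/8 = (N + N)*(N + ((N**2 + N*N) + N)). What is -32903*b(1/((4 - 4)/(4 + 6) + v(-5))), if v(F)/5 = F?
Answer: -25269504/15625 ≈ -1617.2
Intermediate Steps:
v(F) = 5*F
b(N) = 16*N*(2*N + 2*N**2) (b(N) = 8*((N + N)*(N + ((N**2 + N*N) + N))) = 8*((2*N)*(N + ((N**2 + N**2) + N))) = 8*((2*N)*(N + (2*N**2 + N))) = 8*((2*N)*(N + (N + 2*N**2))) = 8*((2*N)*(2*N + 2*N**2)) = 8*(2*N*(2*N + 2*N**2)) = 16*N*(2*N + 2*N**2))
-32903*b(1/((4 - 4)/(4 + 6) + v(-5))) = -1052896*(1/((4 - 4)/(4 + 6) + 5*(-5)))**2*(1 + 1/((4 - 4)/(4 + 6) + 5*(-5))) = -1052896*(1/(0/10 - 25))**2*(1 + 1/(0/10 - 25)) = -1052896*(1/(0*(1/10) - 25))**2*(1 + 1/(0*(1/10) - 25)) = -1052896*(1/(0 - 25))**2*(1 + 1/(0 - 25)) = -1052896*(1/(-25))**2*(1 + 1/(-25)) = -1052896*(-1/25)**2*(1 - 1/25) = -1052896*24/(625*25) = -32903*768/15625 = -25269504/15625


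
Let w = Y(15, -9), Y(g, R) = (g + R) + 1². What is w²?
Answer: 49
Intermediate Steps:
Y(g, R) = 1 + R + g (Y(g, R) = (R + g) + 1 = 1 + R + g)
w = 7 (w = 1 - 9 + 15 = 7)
w² = 7² = 49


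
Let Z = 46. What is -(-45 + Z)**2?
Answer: -1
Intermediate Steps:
-(-45 + Z)**2 = -(-45 + 46)**2 = -1*1**2 = -1*1 = -1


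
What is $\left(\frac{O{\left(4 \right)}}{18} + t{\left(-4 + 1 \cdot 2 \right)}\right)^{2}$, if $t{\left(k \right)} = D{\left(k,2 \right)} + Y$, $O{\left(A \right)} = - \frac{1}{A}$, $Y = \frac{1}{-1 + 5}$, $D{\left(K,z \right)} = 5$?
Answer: $\frac{142129}{5184} \approx 27.417$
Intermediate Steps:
$Y = \frac{1}{4} \approx 0.25$
$t{\left(k \right)} = \frac{21}{4}$ ($t{\left(k \right)} = 5 + \frac{1}{4} = \frac{21}{4}$)
$\left(\frac{O{\left(4 \right)}}{18} + t{\left(-4 + 1 \cdot 2 \right)}\right)^{2} = \left(\frac{\left(-1\right) \frac{1}{4}}{18} + \frac{21}{4}\right)^{2} = \left(\left(-1\right) \frac{1}{4} \cdot \frac{1}{18} + \frac{21}{4}\right)^{2} = \left(\left(- \frac{1}{4}\right) \frac{1}{18} + \frac{21}{4}\right)^{2} = \left(- \frac{1}{72} + \frac{21}{4}\right)^{2} = \left(\frac{377}{72}\right)^{2} = \frac{142129}{5184}$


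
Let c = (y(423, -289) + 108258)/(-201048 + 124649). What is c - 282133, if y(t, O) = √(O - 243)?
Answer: -21554787325/76399 - 2*I*√133/76399 ≈ -2.8213e+5 - 0.0003019*I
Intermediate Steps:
y(t, O) = √(-243 + O)
c = -108258/76399 - 2*I*√133/76399 (c = (√(-243 - 289) + 108258)/(-201048 + 124649) = (√(-532) + 108258)/(-76399) = (2*I*√133 + 108258)*(-1/76399) = (108258 + 2*I*√133)*(-1/76399) = -108258/76399 - 2*I*√133/76399 ≈ -1.417 - 0.0003019*I)
c - 282133 = (-108258/76399 - 2*I*√133/76399) - 282133 = -21554787325/76399 - 2*I*√133/76399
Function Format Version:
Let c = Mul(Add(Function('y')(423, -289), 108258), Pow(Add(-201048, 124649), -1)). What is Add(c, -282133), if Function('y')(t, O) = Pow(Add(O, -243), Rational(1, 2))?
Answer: Add(Rational(-21554787325, 76399), Mul(Rational(-2, 76399), I, Pow(133, Rational(1, 2)))) ≈ Add(-2.8213e+5, Mul(-0.00030190, I))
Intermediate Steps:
Function('y')(t, O) = Pow(Add(-243, O), Rational(1, 2))
c = Add(Rational(-108258, 76399), Mul(Rational(-2, 76399), I, Pow(133, Rational(1, 2)))) (c = Mul(Add(Pow(Add(-243, -289), Rational(1, 2)), 108258), Pow(Add(-201048, 124649), -1)) = Mul(Add(Pow(-532, Rational(1, 2)), 108258), Pow(-76399, -1)) = Mul(Add(Mul(2, I, Pow(133, Rational(1, 2))), 108258), Rational(-1, 76399)) = Mul(Add(108258, Mul(2, I, Pow(133, Rational(1, 2)))), Rational(-1, 76399)) = Add(Rational(-108258, 76399), Mul(Rational(-2, 76399), I, Pow(133, Rational(1, 2)))) ≈ Add(-1.4170, Mul(-0.00030190, I)))
Add(c, -282133) = Add(Add(Rational(-108258, 76399), Mul(Rational(-2, 76399), I, Pow(133, Rational(1, 2)))), -282133) = Add(Rational(-21554787325, 76399), Mul(Rational(-2, 76399), I, Pow(133, Rational(1, 2))))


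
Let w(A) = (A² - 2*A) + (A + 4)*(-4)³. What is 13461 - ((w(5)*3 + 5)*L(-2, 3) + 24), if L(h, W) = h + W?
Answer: 15115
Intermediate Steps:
L(h, W) = W + h
w(A) = -256 + A² - 66*A (w(A) = (A² - 2*A) + (4 + A)*(-64) = (A² - 2*A) + (-256 - 64*A) = -256 + A² - 66*A)
13461 - ((w(5)*3 + 5)*L(-2, 3) + 24) = 13461 - (((-256 + 5² - 66*5)*3 + 5)*(3 - 2) + 24) = 13461 - (((-256 + 25 - 330)*3 + 5)*1 + 24) = 13461 - ((-561*3 + 5)*1 + 24) = 13461 - ((-1683 + 5)*1 + 24) = 13461 - (-1678*1 + 24) = 13461 - (-1678 + 24) = 13461 - 1*(-1654) = 13461 + 1654 = 15115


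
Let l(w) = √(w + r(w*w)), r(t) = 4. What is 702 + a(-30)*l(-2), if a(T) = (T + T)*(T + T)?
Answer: 702 + 3600*√2 ≈ 5793.2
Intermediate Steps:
a(T) = 4*T² (a(T) = (2*T)*(2*T) = 4*T²)
l(w) = √(4 + w) (l(w) = √(w + 4) = √(4 + w))
702 + a(-30)*l(-2) = 702 + (4*(-30)²)*√(4 - 2) = 702 + (4*900)*√2 = 702 + 3600*√2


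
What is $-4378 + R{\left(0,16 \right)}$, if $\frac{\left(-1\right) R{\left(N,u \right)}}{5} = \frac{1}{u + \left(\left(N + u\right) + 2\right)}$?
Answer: $- \frac{148857}{34} \approx -4378.1$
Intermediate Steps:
$R{\left(N,u \right)} = - \frac{5}{2 + N + 2 u}$ ($R{\left(N,u \right)} = - \frac{5}{u + \left(\left(N + u\right) + 2\right)} = - \frac{5}{u + \left(2 + N + u\right)} = - \frac{5}{2 + N + 2 u}$)
$-4378 + R{\left(0,16 \right)} = -4378 - \frac{5}{2 + 0 + 2 \cdot 16} = -4378 - \frac{5}{2 + 0 + 32} = -4378 - \frac{5}{34} = - \frac{148857}{34}$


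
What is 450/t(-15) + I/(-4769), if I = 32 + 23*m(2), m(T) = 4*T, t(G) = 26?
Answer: 1070217/61997 ≈ 17.262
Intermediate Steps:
I = 216 (I = 32 + 23*(4*2) = 32 + 23*8 = 32 + 184 = 216)
450/t(-15) + I/(-4769) = 450/26 + 216/(-4769) = 450*(1/26) + 216*(-1/4769) = 225/13 - 216/4769 = 1070217/61997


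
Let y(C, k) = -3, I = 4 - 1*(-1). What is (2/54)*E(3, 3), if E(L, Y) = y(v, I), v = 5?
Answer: -1/9 ≈ -0.11111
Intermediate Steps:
I = 5 (I = 4 + 1 = 5)
E(L, Y) = -3
(2/54)*E(3, 3) = (2/54)*(-3) = ((1/54)*2)*(-3) = (1/27)*(-3) = -1/9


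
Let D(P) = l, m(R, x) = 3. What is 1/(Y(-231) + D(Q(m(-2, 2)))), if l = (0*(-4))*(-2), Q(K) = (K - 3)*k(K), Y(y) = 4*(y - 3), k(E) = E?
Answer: -1/936 ≈ -0.0010684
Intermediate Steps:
Y(y) = -12 + 4*y (Y(y) = 4*(-3 + y) = -12 + 4*y)
Q(K) = K*(-3 + K) (Q(K) = (K - 3)*K = (-3 + K)*K = K*(-3 + K))
l = 0 (l = 0*(-2) = 0)
D(P) = 0
1/(Y(-231) + D(Q(m(-2, 2)))) = 1/((-12 + 4*(-231)) + 0) = 1/((-12 - 924) + 0) = 1/(-936 + 0) = 1/(-936) = -1/936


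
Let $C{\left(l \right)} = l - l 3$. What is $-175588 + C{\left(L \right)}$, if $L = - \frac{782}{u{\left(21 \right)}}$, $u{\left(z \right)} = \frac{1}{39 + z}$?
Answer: $-6604634788$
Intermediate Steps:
$L = -46920$ ($L = - \frac{782}{\frac{1}{39 + 21}} = - \frac{782}{\frac{1}{60}} = - 782 \frac{1}{\frac{1}{60}} = \left(-782\right) 60 = -46920$)
$C{\left(l \right)} = - 3 l^{2}$ ($C{\left(l \right)} = l \left(- 3 l\right) = - 3 l^{2}$)
$-175588 + C{\left(L \right)} = -175588 - 3 \left(-46920\right)^{2} = -175588 - 6604459200 = -6604634788$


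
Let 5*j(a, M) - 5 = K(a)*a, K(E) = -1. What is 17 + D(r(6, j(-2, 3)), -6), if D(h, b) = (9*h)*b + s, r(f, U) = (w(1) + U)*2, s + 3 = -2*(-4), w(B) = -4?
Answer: 1514/5 ≈ 302.80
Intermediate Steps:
s = 5 (s = -3 - 2*(-4) = -3 + 8 = 5)
j(a, M) = 1 - a/5 (j(a, M) = 1 + (-a)/5 = 1 - a/5)
r(f, U) = -8 + 2*U (r(f, U) = (-4 + U)*2 = -8 + 2*U)
D(h, b) = 5 + 9*b*h (D(h, b) = (9*h)*b + 5 = 9*b*h + 5 = 5 + 9*b*h)
17 + D(r(6, j(-2, 3)), -6) = 17 + (5 + 9*(-6)*(-8 + 2*(1 - ⅕*(-2)))) = 17 + (5 + 9*(-6)*(-8 + 2*(1 + ⅖))) = 17 + (5 + 9*(-6)*(-8 + 2*(7/5))) = 17 + (5 + 9*(-6)*(-8 + 14/5)) = 17 + (5 + 9*(-6)*(-26/5)) = 17 + (5 + 1404/5) = 17 + 1429/5 = 1514/5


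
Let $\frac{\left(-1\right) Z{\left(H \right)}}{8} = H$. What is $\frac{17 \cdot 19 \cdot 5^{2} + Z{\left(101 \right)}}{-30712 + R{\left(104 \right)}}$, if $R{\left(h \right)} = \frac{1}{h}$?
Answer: $- \frac{755768}{3194047} \approx -0.23662$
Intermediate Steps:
$Z{\left(H \right)} = - 8 H$
$\frac{17 \cdot 19 \cdot 5^{2} + Z{\left(101 \right)}}{-30712 + R{\left(104 \right)}} = \frac{17 \cdot 19 \cdot 5^{2} - 808}{-30712 + \frac{1}{104}} = \frac{323 \cdot 25 - 808}{-30712 + \frac{1}{104}} = \frac{8075 - 808}{- \frac{3194047}{104}} = 7267 \left(- \frac{104}{3194047}\right) = - \frac{755768}{3194047}$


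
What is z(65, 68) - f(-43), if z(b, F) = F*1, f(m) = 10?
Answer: 58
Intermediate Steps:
z(b, F) = F
z(65, 68) - f(-43) = 68 - 1*10 = 68 - 10 = 58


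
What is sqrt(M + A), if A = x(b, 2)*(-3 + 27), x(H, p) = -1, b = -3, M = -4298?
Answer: I*sqrt(4322) ≈ 65.742*I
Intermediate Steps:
A = -24 (A = -(-3 + 27) = -1*24 = -24)
sqrt(M + A) = sqrt(-4298 - 24) = sqrt(-4322) = I*sqrt(4322)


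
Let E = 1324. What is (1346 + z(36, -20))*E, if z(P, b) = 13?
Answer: 1799316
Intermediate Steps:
(1346 + z(36, -20))*E = (1346 + 13)*1324 = 1359*1324 = 1799316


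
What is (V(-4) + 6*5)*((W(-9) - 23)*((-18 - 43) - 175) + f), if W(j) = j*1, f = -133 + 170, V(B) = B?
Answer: 197314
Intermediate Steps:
f = 37
W(j) = j
(V(-4) + 6*5)*((W(-9) - 23)*((-18 - 43) - 175) + f) = (-4 + 6*5)*((-9 - 23)*((-18 - 43) - 175) + 37) = (-4 + 30)*(-32*(-61 - 175) + 37) = 26*(-32*(-236) + 37) = 26*(7552 + 37) = 26*7589 = 197314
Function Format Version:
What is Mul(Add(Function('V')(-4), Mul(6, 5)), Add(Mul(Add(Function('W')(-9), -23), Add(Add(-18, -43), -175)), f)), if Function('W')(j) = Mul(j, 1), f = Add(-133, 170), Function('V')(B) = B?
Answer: 197314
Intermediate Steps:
f = 37
Function('W')(j) = j
Mul(Add(Function('V')(-4), Mul(6, 5)), Add(Mul(Add(Function('W')(-9), -23), Add(Add(-18, -43), -175)), f)) = Mul(Add(-4, Mul(6, 5)), Add(Mul(Add(-9, -23), Add(Add(-18, -43), -175)), 37)) = Mul(Add(-4, 30), Add(Mul(-32, Add(-61, -175)), 37)) = Mul(26, Add(Mul(-32, -236), 37)) = Mul(26, Add(7552, 37)) = Mul(26, 7589) = 197314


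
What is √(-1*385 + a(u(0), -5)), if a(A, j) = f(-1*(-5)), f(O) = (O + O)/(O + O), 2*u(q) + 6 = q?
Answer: 8*I*√6 ≈ 19.596*I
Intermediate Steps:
u(q) = -3 + q/2
f(O) = 1 (f(O) = (2*O)/((2*O)) = (2*O)*(1/(2*O)) = 1)
a(A, j) = 1
√(-1*385 + a(u(0), -5)) = √(-1*385 + 1) = √(-385 + 1) = √(-384) = 8*I*√6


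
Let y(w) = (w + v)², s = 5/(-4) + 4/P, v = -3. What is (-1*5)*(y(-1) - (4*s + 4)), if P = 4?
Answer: -65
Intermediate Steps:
s = -¼ (s = 5/(-4) + 4/4 = 5*(-¼) + 4*(¼) = -5/4 + 1 = -¼ ≈ -0.25000)
y(w) = (-3 + w)² (y(w) = (w - 3)² = (-3 + w)²)
(-1*5)*(y(-1) - (4*s + 4)) = (-1*5)*((-3 - 1)² - (4*(-¼) + 4)) = -5*((-4)² - (-1 + 4)) = -5*(16 - 1*3) = -5*(16 - 3) = -5*13 = -65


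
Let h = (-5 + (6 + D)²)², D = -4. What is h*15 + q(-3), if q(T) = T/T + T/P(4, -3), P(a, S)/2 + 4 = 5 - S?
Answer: 125/8 ≈ 15.625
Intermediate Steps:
P(a, S) = 2 - 2*S (P(a, S) = -8 + 2*(5 - S) = -8 + (10 - 2*S) = 2 - 2*S)
q(T) = 1 + T/8 (q(T) = T/T + T/(2 - 2*(-3)) = 1 + T/(2 + 6) = 1 + T/8)
h = 1 (h = (-5 + (6 - 4)²)² = (-5 + 2²)² = (-5 + 4)² = (-1)² = 1)
h*15 + q(-3) = 1*15 + (1 + (⅛)*(-3)) = 15 + (1 - 3/8) = 15 + 5/8 = 125/8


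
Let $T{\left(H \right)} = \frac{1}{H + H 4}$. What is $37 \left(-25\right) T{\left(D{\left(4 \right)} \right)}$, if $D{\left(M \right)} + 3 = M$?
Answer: $-185$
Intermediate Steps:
$D{\left(M \right)} = -3 + M$
$T{\left(H \right)} = \frac{1}{5 H}$ ($T{\left(H \right)} = \frac{1}{H + 4 H} = \frac{1}{5 H}$)
$37 \left(-25\right) T{\left(D{\left(4 \right)} \right)} = 37 \left(-25\right) \frac{1}{5 \left(-3 + 4\right)} = - 925 \frac{1}{5 \cdot 1} = - 925 \cdot \frac{1}{5} \cdot 1 = \left(-925\right) \frac{1}{5} = -185$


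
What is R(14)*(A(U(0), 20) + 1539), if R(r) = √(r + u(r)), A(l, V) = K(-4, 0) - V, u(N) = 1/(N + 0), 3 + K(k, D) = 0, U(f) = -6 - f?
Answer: 758*√2758/7 ≈ 5686.8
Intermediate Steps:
K(k, D) = -3 (K(k, D) = -3 + 0 = -3)
u(N) = 1/N
A(l, V) = -3 - V
R(r) = √(r + 1/r)
R(14)*(A(U(0), 20) + 1539) = √(14 + 1/14)*((-3 - 1*20) + 1539) = √(14 + 1/14)*((-3 - 20) + 1539) = √(197/14)*(-23 + 1539) = (√2758/14)*1516 = 758*√2758/7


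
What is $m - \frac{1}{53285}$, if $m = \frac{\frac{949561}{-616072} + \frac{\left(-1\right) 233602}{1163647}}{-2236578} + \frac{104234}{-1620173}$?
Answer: $- \frac{8907843121526873713838258521}{138421367136589259190880869360} \approx -0.064353$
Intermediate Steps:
$m = - \frac{167124807481988000925365}{2597754849143084530184496}$ ($m = \left(949561 \left(- \frac{1}{616072}\right) - \frac{233602}{1163647}\right) \left(- \frac{1}{2236578}\right) + 104234 \left(- \frac{1}{1620173}\right) = \left(- \frac{949561}{616072} - \frac{233602}{1163647}\right) \left(- \frac{1}{2236578}\right) - \frac{104234}{1620173} = \left(- \frac{1248869460311}{716890334584}\right) \left(- \frac{1}{2236578}\right) - \frac{104234}{1620173} = \frac{1248869460311}{1603381150743213552} - \frac{104234}{1620173} = - \frac{167124807481988000925365}{2597754849143084530184496} \approx -0.064334$)
$m - \frac{1}{53285} = - \frac{167124807481988000925365}{2597754849143084530184496} - \frac{1}{53285} = - \frac{8907843121526873713838258521}{138421367136589259190880869360}$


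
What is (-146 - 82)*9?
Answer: -2052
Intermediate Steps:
(-146 - 82)*9 = -228*9 = -2052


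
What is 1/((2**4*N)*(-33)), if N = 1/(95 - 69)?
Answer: -13/264 ≈ -0.049242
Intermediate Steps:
N = 1/26 ≈ 0.038462
1/((2**4*N)*(-33)) = 1/((2**4*(1/26))*(-33)) = 1/((16*(1/26))*(-33)) = 1/((8/13)*(-33)) = 1/(-264/13) = -13/264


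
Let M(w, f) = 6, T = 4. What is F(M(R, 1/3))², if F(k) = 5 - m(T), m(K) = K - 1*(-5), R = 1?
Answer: 16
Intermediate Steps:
m(K) = 5 + K (m(K) = K + 5 = 5 + K)
F(k) = -4 (F(k) = 5 - (5 + 4) = 5 - 1*9 = 5 - 9 = -4)
F(M(R, 1/3))² = (-4)² = 16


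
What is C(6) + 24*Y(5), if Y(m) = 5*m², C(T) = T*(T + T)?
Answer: 3072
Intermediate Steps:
C(T) = 2*T² (C(T) = T*(2*T) = 2*T²)
C(6) + 24*Y(5) = 2*6² + 24*(5*5²) = 2*36 + 24*(5*25) = 72 + 24*125 = 72 + 3000 = 3072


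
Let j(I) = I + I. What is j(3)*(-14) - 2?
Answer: -86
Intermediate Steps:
j(I) = 2*I
j(3)*(-14) - 2 = (2*3)*(-14) - 2 = 6*(-14) - 2 = -84 - 2 = -86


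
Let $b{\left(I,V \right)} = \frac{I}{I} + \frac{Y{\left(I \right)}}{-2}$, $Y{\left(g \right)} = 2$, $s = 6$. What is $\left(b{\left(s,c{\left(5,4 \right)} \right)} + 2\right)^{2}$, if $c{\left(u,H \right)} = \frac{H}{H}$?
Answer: $4$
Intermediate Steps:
$c{\left(u,H \right)} = 1$
$b{\left(I,V \right)} = 0$ ($b{\left(I,V \right)} = \frac{I}{I} + \frac{2}{-2} = 1 + 2 \left(- \frac{1}{2}\right) = 1 - 1 = 0$)
$\left(b{\left(s,c{\left(5,4 \right)} \right)} + 2\right)^{2} = \left(0 + 2\right)^{2} = 2^{2} = 4$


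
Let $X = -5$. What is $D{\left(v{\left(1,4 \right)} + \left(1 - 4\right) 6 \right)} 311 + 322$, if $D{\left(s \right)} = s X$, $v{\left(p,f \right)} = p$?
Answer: $26757$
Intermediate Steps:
$D{\left(s \right)} = - 5 s$ ($D{\left(s \right)} = s \left(-5\right) = - 5 s$)
$D{\left(v{\left(1,4 \right)} + \left(1 - 4\right) 6 \right)} 311 + 322 = - 5 \left(1 + \left(1 - 4\right) 6\right) 311 + 322 = - 5 \left(1 - 18\right) 311 + 322 = \left(-5\right) \left(-17\right) 311 + 322 = 85 \cdot 311 + 322 = 26435 + 322 = 26757$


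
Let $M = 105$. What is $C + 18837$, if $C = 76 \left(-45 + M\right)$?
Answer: $23397$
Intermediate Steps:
$C = 4560$ ($C = 76 \left(-45 + 105\right) = 76 \cdot 60 = 4560$)
$C + 18837 = 4560 + 18837 = 23397$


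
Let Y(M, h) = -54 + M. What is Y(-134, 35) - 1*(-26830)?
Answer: 26642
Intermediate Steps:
Y(-134, 35) - 1*(-26830) = (-54 - 134) - 1*(-26830) = -188 + 26830 = 26642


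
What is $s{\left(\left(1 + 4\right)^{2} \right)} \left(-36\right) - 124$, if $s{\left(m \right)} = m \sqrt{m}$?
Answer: $-4624$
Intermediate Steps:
$s{\left(m \right)} = m^{\frac{3}{2}}$
$s{\left(\left(1 + 4\right)^{2} \right)} \left(-36\right) - 124 = \left(\left(1 + 4\right)^{2}\right)^{\frac{3}{2}} \left(-36\right) - 124 = \left(5^{2}\right)^{\frac{3}{2}} \left(-36\right) - 124 = 25^{\frac{3}{2}} \left(-36\right) - 124 = 125 \left(-36\right) - 124 = -4500 - 124 = -4624$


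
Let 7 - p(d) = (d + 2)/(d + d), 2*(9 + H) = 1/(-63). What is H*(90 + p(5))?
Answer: -24289/28 ≈ -867.46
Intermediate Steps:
H = -1135/126 (H = -9 + (½)/(-63) = -9 + (½)*(-1/63) = -9 - 1/126 = -1135/126 ≈ -9.0079)
p(d) = 7 - (2 + d)/(2*d) (p(d) = 7 - (d + 2)/(d + d) = 7 - (2 + d)/(2*d))
H*(90 + p(5)) = -1135*(90 + (13/2 - 1/5))/126 = -1135*(90 + (13/2 - 1*⅕))/126 = -1135*(90 + (13/2 - ⅕))/126 = -1135*(90 + 63/10)/126 = -1135/126*963/10 = -24289/28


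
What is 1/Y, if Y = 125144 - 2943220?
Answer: -1/2818076 ≈ -3.5485e-7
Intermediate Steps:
Y = -2818076
1/Y = 1/(-2818076) = -1/2818076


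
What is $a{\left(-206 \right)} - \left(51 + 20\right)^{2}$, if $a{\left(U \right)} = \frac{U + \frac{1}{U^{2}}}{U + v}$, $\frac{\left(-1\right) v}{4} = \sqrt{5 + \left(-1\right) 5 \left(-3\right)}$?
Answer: $- \frac{43726449921}{8675896} - \frac{8741815 \sqrt{5}}{223404322} \approx -5040.1$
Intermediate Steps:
$v = - 8 \sqrt{5}$ ($v = - 4 \sqrt{5 + \left(-1\right) 5 \left(-3\right)} = - 4 \sqrt{5 - -15} = - 4 \sqrt{5 + 15} = - 4 \sqrt{20} = - 4 \cdot 2 \sqrt{5} = - 8 \sqrt{5} \approx -17.889$)
$a{\left(U \right)} = \frac{U + \frac{1}{U^{2}}}{U - 8 \sqrt{5}}$
$a{\left(-206 \right)} - \left(51 + 20\right)^{2} = \frac{1 + \left(-206\right)^{3}}{42436 \left(-206 - 8 \sqrt{5}\right)} - \left(51 + 20\right)^{2} = \frac{1 - 8741816}{42436 \left(-206 - 8 \sqrt{5}\right)} - 71^{2} = \frac{1}{42436} \frac{1}{-206 - 8 \sqrt{5}} \left(-8741815\right) - 5041 = - \frac{8741815}{42436 \left(-206 - 8 \sqrt{5}\right)} - 5041 = -5041 - \frac{8741815}{42436 \left(-206 - 8 \sqrt{5}\right)}$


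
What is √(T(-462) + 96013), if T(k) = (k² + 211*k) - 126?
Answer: √211849 ≈ 460.27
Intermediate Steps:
T(k) = -126 + k² + 211*k
√(T(-462) + 96013) = √((-126 + (-462)² + 211*(-462)) + 96013) = √((-126 + 213444 - 97482) + 96013) = √(115836 + 96013) = √211849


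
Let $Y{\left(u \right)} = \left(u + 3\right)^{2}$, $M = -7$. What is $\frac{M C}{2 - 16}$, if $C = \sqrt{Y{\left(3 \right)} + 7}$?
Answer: $\frac{\sqrt{43}}{2} \approx 3.2787$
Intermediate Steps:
$Y{\left(u \right)} = \left(3 + u\right)^{2}$
$C = \sqrt{43}$ ($C = \sqrt{\left(3 + 3\right)^{2} + 7} = \sqrt{6^{2} + 7} = \sqrt{36 + 7} = \sqrt{43} \approx 6.5574$)
$\frac{M C}{2 - 16} = \frac{\left(-7\right) \sqrt{43}}{2 - 16} = \frac{\left(-7\right) \sqrt{43}}{-14} = - 7 \sqrt{43} \left(- \frac{1}{14}\right) = \frac{\sqrt{43}}{2}$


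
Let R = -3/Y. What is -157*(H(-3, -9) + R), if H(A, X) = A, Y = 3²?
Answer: 1570/3 ≈ 523.33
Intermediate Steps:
Y = 9
R = -⅓ (R = -3/9 = -3*⅑ = -⅓ ≈ -0.33333)
-157*(H(-3, -9) + R) = -157*(-3 - ⅓) = -157*(-10/3) = 1570/3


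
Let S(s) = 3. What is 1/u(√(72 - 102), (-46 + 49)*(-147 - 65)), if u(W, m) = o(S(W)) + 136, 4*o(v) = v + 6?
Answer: 4/553 ≈ 0.0072333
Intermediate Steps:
o(v) = 3/2 + v/4 (o(v) = (v + 6)/4 = (6 + v)/4 = 3/2 + v/4)
u(W, m) = 553/4 (u(W, m) = (3/2 + (¼)*3) + 136 = (3/2 + ¾) + 136 = 9/4 + 136 = 553/4)
1/u(√(72 - 102), (-46 + 49)*(-147 - 65)) = 1/(553/4) = 4/553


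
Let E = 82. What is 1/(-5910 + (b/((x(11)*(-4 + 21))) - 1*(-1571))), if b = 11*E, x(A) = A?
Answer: -17/73681 ≈ -0.00023072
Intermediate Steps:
b = 902 (b = 11*82 = 902)
1/(-5910 + (b/((x(11)*(-4 + 21))) - 1*(-1571))) = 1/(-5910 + (902/((11*(-4 + 21))) - 1*(-1571))) = 1/(-5910 + (902/((11*17)) + 1571)) = 1/(-5910 + (902/187 + 1571)) = 1/(-5910 + (902*(1/187) + 1571)) = 1/(-5910 + (82/17 + 1571)) = 1/(-5910 + 26789/17) = 1/(-73681/17) = -17/73681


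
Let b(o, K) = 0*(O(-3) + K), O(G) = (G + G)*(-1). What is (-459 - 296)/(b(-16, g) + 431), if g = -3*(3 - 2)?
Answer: -755/431 ≈ -1.7517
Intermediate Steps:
O(G) = -2*G (O(G) = (2*G)*(-1) = -2*G)
g = -3 (g = -3*1 = -3)
b(o, K) = 0 (b(o, K) = 0*(-2*(-3) + K) = 0*(6 + K) = 0)
(-459 - 296)/(b(-16, g) + 431) = (-459 - 296)/(0 + 431) = -755/431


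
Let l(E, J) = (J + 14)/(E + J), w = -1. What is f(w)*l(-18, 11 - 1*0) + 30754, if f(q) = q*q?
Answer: 215253/7 ≈ 30750.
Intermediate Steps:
l(E, J) = (14 + J)/(E + J)
f(q) = q²
f(w)*l(-18, 11 - 1*0) + 30754 = (-1)²*((14 + (11 - 1*0))/(-18 + (11 - 1*0))) + 30754 = 1*((14 + (11 + 0))/(-18 + (11 + 0))) + 30754 = 1*((14 + 11)/(-18 + 11)) + 30754 = 1*(25/(-7)) + 30754 = 1*(-⅐*25) + 30754 = 1*(-25/7) + 30754 = -25/7 + 30754 = 215253/7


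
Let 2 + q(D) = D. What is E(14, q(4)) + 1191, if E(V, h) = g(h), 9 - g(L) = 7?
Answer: 1193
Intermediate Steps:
g(L) = 2 (g(L) = 9 - 1*7 = 9 - 7 = 2)
q(D) = -2 + D
E(V, h) = 2
E(14, q(4)) + 1191 = 2 + 1191 = 1193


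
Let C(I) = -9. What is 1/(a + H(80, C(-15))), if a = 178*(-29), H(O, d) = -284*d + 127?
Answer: -1/2479 ≈ -0.00040339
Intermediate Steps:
H(O, d) = 127 - 284*d
a = -5162
1/(a + H(80, C(-15))) = 1/(-5162 + (127 - 284*(-9))) = 1/(-5162 + (127 + 2556)) = 1/(-5162 + 2683) = 1/(-2479) = -1/2479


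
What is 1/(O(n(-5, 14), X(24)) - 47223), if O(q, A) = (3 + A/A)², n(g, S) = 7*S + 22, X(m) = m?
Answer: -1/47207 ≈ -2.1183e-5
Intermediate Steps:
n(g, S) = 22 + 7*S
O(q, A) = 16 (O(q, A) = (3 + 1)² = 4² = 16)
1/(O(n(-5, 14), X(24)) - 47223) = 1/(16 - 47223) = 1/(-47207) = -1/47207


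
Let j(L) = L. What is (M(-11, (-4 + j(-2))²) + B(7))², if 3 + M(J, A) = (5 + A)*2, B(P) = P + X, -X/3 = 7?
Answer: 4225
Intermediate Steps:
X = -21 (X = -3*7 = -21)
B(P) = -21 + P (B(P) = P - 21 = -21 + P)
M(J, A) = 7 + 2*A (M(J, A) = -3 + (5 + A)*2 = -3 + (10 + 2*A) = 7 + 2*A)
(M(-11, (-4 + j(-2))²) + B(7))² = ((7 + 2*(-4 - 2)²) + (-21 + 7))² = ((7 + 2*(-6)²) - 14)² = ((7 + 2*36) - 14)² = ((7 + 72) - 14)² = (79 - 14)² = 65² = 4225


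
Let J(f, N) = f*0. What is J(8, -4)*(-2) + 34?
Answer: 34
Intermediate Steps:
J(f, N) = 0
J(8, -4)*(-2) + 34 = 0*(-2) + 34 = 0 + 34 = 34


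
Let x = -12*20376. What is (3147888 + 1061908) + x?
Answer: 3965284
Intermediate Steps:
x = -244512
(3147888 + 1061908) + x = (3147888 + 1061908) - 244512 = 4209796 - 244512 = 3965284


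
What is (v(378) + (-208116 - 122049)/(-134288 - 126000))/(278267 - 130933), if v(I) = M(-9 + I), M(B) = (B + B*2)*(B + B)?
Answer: 212646776373/38349272192 ≈ 5.5450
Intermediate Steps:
M(B) = 6*B² (M(B) = (B + 2*B)*(2*B) = (3*B)*(2*B) = 6*B²)
v(I) = 6*(-9 + I)²
(v(378) + (-208116 - 122049)/(-134288 - 126000))/(278267 - 130933) = (6*(-9 + 378)² + (-208116 - 122049)/(-134288 - 126000))/(278267 - 130933) = (6*369² - 330165/(-260288))/147334 = (6*136161 - 330165*(-1/260288))*(1/147334) = (816966 + 330165/260288)*(1/147334) = (212646776373/260288)*(1/147334) = 212646776373/38349272192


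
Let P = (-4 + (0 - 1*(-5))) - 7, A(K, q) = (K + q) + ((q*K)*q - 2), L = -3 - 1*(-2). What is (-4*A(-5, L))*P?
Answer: -312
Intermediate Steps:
L = -1 (L = -3 + 2 = -1)
A(K, q) = -2 + K + q + K*q² (A(K, q) = (K + q) + ((K*q)*q - 2) = (K + q) + (K*q² - 2) = (K + q) + (-2 + K*q²) = -2 + K + q + K*q²)
P = -6 (P = (-4 + (0 + 5)) - 7 = (-4 + 5) - 7 = 1 - 7 = -6)
(-4*A(-5, L))*P = -4*(-2 - 5 - 1 - 5*(-1)²)*(-6) = -4*(-2 - 5 - 1 - 5*1)*(-6) = -4*(-2 - 5 - 1 - 5)*(-6) = -4*(-13)*(-6) = 52*(-6) = -312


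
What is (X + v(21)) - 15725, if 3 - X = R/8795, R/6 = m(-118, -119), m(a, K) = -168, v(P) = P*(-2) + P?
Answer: -138458677/8795 ≈ -15743.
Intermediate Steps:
v(P) = -P (v(P) = -2*P + P = -P)
R = -1008 (R = 6*(-168) = -1008)
X = 27393/8795 (X = 3 - (-1008)/8795 = 3 - 1*(-1008/8795) = 3 + 1008/8795 = 27393/8795 ≈ 3.1146)
(X + v(21)) - 15725 = (27393/8795 - 1*21) - 15725 = (27393/8795 - 21) - 15725 = -157302/8795 - 15725 = -138458677/8795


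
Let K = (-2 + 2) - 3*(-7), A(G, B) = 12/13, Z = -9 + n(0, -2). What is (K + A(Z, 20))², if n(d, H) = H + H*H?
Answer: 81225/169 ≈ 480.62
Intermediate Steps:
n(d, H) = H + H²
Z = -7 (Z = -9 - 2*(1 - 2) = -9 - 2*(-1) = -9 + 2 = -7)
A(G, B) = 12/13 (A(G, B) = 12*(1/13) = 12/13)
K = 21 (K = 0 + 21 = 21)
(K + A(Z, 20))² = (21 + 12/13)² = (285/13)² = 81225/169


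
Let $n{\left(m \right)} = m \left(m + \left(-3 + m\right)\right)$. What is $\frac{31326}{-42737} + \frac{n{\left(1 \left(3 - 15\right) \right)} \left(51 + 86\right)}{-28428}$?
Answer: $- \frac{232295457}{101243953} \approx -2.2944$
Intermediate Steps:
$n{\left(m \right)} = m \left(-3 + 2 m\right)$
$\frac{31326}{-42737} + \frac{n{\left(1 \left(3 - 15\right) \right)} \left(51 + 86\right)}{-28428} = \frac{31326}{-42737} + \frac{1 \left(3 - 15\right) \left(-3 + 2 \cdot 1 \left(3 - 15\right)\right) \left(51 + 86\right)}{-28428} = 31326 \left(- \frac{1}{42737}\right) + 1 \left(3 - 15\right) \left(-3 + 2 \cdot 1 \left(3 - 15\right)\right) 137 \left(- \frac{1}{28428}\right) = - \frac{31326}{42737} + 1 \left(-12\right) \left(-3 + 2 \cdot 1 \left(-12\right)\right) 137 \left(- \frac{1}{28428}\right) = - \frac{31326}{42737} + - 12 \left(-3 + 2 \left(-12\right)\right) 137 \left(- \frac{1}{28428}\right) = - \frac{31326}{42737} + - 12 \left(-3 - 24\right) 137 \left(- \frac{1}{28428}\right) = - \frac{31326}{42737} + \left(-12\right) \left(-27\right) 137 \left(- \frac{1}{28428}\right) = - \frac{31326}{42737} + 324 \cdot 137 \left(- \frac{1}{28428}\right) = - \frac{31326}{42737} + 44388 \left(- \frac{1}{28428}\right) = - \frac{31326}{42737} - \frac{3699}{2369} = - \frac{232295457}{101243953}$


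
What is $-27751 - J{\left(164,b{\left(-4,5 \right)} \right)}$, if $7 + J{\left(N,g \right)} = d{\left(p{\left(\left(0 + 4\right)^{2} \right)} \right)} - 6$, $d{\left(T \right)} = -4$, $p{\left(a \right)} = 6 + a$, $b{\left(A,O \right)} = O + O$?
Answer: $-27734$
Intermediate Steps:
$b{\left(A,O \right)} = 2 O$
$J{\left(N,g \right)} = -17$ ($J{\left(N,g \right)} = -7 - 10 = -17$)
$-27751 - J{\left(164,b{\left(-4,5 \right)} \right)} = -27751 - -17 = -27751 + 17 = -27734$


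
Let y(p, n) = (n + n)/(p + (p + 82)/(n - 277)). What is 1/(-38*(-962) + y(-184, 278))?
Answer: 143/5227230 ≈ 2.7357e-5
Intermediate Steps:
y(p, n) = 2*n/(p + (82 + p)/(-277 + n)) (y(p, n) = (2*n)/(p + (82 + p)/(-277 + n)) = 2*n/(p + (82 + p)/(-277 + n)))
1/(-38*(-962) + y(-184, 278)) = 1/(-38*(-962) + 2*278*(-277 + 278)/(82 - 276*(-184) + 278*(-184))) = 1/(36556 + 2*278*1/(82 + 50784 - 51152)) = 1/(36556 + 2*278*1/(-286)) = 1/(36556 + 2*278*(-1/286)*1) = 1/(36556 - 278/143) = 1/(5227230/143) = 143/5227230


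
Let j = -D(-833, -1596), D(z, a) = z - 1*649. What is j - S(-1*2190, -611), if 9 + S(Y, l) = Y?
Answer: 3681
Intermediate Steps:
D(z, a) = -649 + z (D(z, a) = z - 649 = -649 + z)
S(Y, l) = -9 + Y
j = 1482 (j = -(-649 - 833) = -1*(-1482) = 1482)
j - S(-1*2190, -611) = 1482 - (-9 - 1*2190) = 1482 - (-9 - 2190) = 1482 - 1*(-2199) = 1482 + 2199 = 3681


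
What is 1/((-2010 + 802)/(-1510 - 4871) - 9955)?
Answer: -6381/63521647 ≈ -0.00010045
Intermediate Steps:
1/((-2010 + 802)/(-1510 - 4871) - 9955) = 1/(-1208/(-6381) - 9955) = 1/(-1208*(-1/6381) - 9955) = 1/(1208/6381 - 9955) = 1/(-63521647/6381) = -6381/63521647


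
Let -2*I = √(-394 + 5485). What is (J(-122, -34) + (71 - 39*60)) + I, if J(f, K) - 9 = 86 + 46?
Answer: -2128 - √5091/2 ≈ -2163.7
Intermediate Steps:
J(f, K) = 141 (J(f, K) = 9 + (86 + 46) = 9 + 132 = 141)
I = -√5091/2 (I = -√(-394 + 5485)/2 = -√5091/2 ≈ -35.676)
(J(-122, -34) + (71 - 39*60)) + I = (141 + (71 - 39*60)) - √5091/2 = (141 + (71 - 2340)) - √5091/2 = (141 - 2269) - √5091/2 = -2128 - √5091/2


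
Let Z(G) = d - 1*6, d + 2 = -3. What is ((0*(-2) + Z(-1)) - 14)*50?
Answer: -1250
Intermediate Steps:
d = -5 (d = -2 - 3 = -5)
Z(G) = -11 (Z(G) = -5 - 1*6 = -5 - 6 = -11)
((0*(-2) + Z(-1)) - 14)*50 = ((0*(-2) - 11) - 14)*50 = ((0 - 11) - 14)*50 = (-11 - 14)*50 = -25*50 = -1250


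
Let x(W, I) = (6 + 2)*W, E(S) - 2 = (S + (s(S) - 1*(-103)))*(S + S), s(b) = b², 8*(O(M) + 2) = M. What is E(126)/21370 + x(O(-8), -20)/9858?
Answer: 3333983793/17555455 ≈ 189.91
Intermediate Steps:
O(M) = -2 + M/8
E(S) = 2 + 2*S*(103 + S + S²) (E(S) = 2 + (S + (S² - 1*(-103)))*(S + S) = 2 + (S + (S² + 103))*(2*S) = 2 + (S + (103 + S²))*(2*S) = 2 + (103 + S + S²)*(2*S) = 2 + 2*S*(103 + S + S²))
x(W, I) = 8*W
E(126)/21370 + x(O(-8), -20)/9858 = (2 + 2*126² + 2*126³ + 206*126)/21370 + (8*(-2 + (⅛)*(-8)))/9858 = (2 + 2*15876 + 2*2000376 + 25956)*(1/21370) + (8*(-2 - 1))*(1/9858) = (2 + 31752 + 4000752 + 25956)*(1/21370) + (8*(-3))*(1/9858) = 4058462*(1/21370) - 24*1/9858 = 2029231/10685 - 4/1643 = 3333983793/17555455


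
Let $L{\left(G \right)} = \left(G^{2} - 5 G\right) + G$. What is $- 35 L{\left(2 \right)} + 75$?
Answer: $215$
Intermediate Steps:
$L{\left(G \right)} = G^{2} - 4 G$
$- 35 L{\left(2 \right)} + 75 = - 35 \cdot 2 \left(-4 + 2\right) + 75 = - 35 \cdot 2 \left(-2\right) + 75 = \left(-35\right) \left(-4\right) + 75 = 140 + 75 = 215$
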